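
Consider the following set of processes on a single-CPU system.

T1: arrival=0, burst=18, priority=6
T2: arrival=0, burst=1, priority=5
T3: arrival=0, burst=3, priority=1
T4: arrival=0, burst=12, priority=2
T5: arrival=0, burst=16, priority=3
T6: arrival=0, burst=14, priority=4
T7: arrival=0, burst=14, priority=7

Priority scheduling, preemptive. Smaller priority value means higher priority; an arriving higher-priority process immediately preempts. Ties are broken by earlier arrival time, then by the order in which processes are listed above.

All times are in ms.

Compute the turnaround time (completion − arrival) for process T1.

Gantt: | T3 0-3 | T4 3-15 | T5 15-31 | T6 31-45 | T2 45-46 | T1 46-64 | T7 64-78 |
Completion: T1=64  T2=46  T3=3  T4=15  T5=31  T6=45  T7=78
Turnaround(T1) = completion − arrival = 64 − 0 = 64

64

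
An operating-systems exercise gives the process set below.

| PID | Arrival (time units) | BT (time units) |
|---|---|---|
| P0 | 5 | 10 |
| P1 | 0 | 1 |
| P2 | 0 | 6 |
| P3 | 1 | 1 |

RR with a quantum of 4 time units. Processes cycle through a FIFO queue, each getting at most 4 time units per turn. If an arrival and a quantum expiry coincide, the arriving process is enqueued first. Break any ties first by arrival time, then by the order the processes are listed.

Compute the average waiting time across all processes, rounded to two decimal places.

3.25

Schedule: | P1 0-1 | P2 1-5 | P3 5-6 | P0 6-10 | P2 10-12 | P0 12-18 |
Completion: P0=18  P1=1  P2=12  P3=6
Turnaround (C−A): P0=13  P1=1  P2=12  P3=5
Waiting times: P0=3, P1=0, P2=6, P3=4
Average waiting = (3+0+6+4) / 4 = 13/4 = 3.25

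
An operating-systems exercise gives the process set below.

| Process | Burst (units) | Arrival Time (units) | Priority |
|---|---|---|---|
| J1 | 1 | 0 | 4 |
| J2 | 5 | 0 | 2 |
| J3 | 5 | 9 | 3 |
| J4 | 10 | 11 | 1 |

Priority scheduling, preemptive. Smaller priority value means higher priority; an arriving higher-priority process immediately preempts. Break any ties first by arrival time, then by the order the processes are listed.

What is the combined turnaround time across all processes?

Timeline: | J2 0-5 | J1 5-6 | idle 6-9 | J3 9-11 | J4 11-21 | J3 21-24 |
Completion: J1=6  J2=5  J3=24  J4=21
Turnaround = completion − arrival: J1=6, J2=5, J3=15, J4=10
Total turnaround = 6 + 5 + 15 + 10 = 36

36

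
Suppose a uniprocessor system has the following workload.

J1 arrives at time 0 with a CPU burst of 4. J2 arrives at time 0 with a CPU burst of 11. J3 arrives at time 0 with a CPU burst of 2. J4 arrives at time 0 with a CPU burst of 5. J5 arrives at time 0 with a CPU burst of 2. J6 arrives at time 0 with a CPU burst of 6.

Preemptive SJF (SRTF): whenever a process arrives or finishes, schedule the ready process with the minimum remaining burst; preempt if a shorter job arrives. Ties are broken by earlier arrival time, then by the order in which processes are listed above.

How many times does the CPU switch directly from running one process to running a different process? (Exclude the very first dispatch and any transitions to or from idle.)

Timeline: | J3 0-2 | J5 2-4 | J1 4-8 | J4 8-13 | J6 13-19 | J2 19-30 |
Completion: J1=8  J2=30  J3=2  J4=13  J5=4  J6=19

5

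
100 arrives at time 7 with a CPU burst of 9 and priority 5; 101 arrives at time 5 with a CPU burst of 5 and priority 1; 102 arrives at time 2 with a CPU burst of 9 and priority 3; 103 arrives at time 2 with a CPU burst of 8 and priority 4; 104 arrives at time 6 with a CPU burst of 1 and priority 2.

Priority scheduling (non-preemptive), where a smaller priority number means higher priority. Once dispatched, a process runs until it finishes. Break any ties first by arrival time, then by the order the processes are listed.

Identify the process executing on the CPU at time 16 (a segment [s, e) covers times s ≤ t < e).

Schedule: | idle 0-2 | 102 2-11 | 101 11-16 | 104 16-17 | 103 17-25 | 100 25-34 |
Completion: 100=34  101=16  102=11  103=25  104=17
Turnaround (C−A): 100=27  101=11  102=9  103=23  104=11

104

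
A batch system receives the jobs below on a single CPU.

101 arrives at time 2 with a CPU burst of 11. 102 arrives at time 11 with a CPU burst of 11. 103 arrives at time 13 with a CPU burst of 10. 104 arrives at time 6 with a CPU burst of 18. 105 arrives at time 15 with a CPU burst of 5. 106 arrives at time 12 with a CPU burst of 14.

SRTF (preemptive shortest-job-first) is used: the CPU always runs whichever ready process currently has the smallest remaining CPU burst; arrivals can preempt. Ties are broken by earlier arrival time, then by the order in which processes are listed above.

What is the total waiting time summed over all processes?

96

Timeline: | idle 0-2 | 101 2-13 | 103 13-15 | 105 15-20 | 103 20-28 | 102 28-39 | 106 39-53 | 104 53-71 |
Completion: 101=13  102=39  103=28  104=71  105=20  106=53
Turnaround (C−A): 101=11  102=28  103=15  104=65  105=5  106=41
Waiting = turnaround − burst: 101=0, 102=17, 103=5, 104=47, 105=0, 106=27
Total waiting = 0 + 17 + 5 + 47 + 0 + 27 = 96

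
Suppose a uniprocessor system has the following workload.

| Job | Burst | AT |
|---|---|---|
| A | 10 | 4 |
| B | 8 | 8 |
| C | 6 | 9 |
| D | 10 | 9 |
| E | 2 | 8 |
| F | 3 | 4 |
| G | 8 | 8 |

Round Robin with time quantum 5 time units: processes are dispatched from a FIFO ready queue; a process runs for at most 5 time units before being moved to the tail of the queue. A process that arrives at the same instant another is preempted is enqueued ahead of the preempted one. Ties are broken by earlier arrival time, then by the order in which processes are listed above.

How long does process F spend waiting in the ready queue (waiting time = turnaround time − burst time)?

5

Schedule: | idle 0-4 | A 4-9 | F 9-12 | B 12-17 | E 17-19 | G 19-24 | C 24-29 | D 29-34 | A 34-39 | B 39-42 | G 42-45 | C 45-46 | D 46-51 |
Completion: A=39  B=42  C=46  D=51  E=19  F=12  G=45
Waiting(F) = turnaround − burst = 8 − 3 = 5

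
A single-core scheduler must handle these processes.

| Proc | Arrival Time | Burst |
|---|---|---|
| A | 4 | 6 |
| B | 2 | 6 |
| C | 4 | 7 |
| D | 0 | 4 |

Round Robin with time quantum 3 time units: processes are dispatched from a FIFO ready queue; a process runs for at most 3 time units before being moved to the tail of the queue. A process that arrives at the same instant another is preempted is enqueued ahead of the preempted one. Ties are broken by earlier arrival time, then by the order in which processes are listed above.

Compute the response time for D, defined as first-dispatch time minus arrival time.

Gantt: | D 0-3 | B 3-6 | D 6-7 | A 7-10 | C 10-13 | B 13-16 | A 16-19 | C 19-23 |
Completion: A=19  B=16  C=23  D=7
Turnaround (C−A): A=15  B=14  C=19  D=7
Response(D) = first start − arrival = 0 − 0 = 0

0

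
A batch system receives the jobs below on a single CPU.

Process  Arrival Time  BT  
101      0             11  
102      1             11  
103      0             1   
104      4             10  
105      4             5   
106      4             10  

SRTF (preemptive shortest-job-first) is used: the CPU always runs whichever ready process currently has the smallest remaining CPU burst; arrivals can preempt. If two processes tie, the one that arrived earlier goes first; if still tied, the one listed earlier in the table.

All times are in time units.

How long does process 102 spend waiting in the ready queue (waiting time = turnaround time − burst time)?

36

Timeline: | 103 0-1 | 101 1-4 | 105 4-9 | 101 9-17 | 104 17-27 | 106 27-37 | 102 37-48 |
Completion: 101=17  102=48  103=1  104=27  105=9  106=37
Turnaround (C−A): 101=17  102=47  103=1  104=23  105=5  106=33
Waiting(102) = turnaround − burst = 47 − 11 = 36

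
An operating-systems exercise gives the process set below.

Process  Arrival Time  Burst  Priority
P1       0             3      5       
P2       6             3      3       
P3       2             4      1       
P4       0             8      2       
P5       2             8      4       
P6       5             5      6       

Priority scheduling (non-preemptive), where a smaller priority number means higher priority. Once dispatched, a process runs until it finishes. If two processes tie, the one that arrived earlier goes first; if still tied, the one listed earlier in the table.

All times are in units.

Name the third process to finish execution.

P2

Timeline: | P4 0-8 | P3 8-12 | P2 12-15 | P5 15-23 | P1 23-26 | P6 26-31 |
Completion: P1=26  P2=15  P3=12  P4=8  P5=23  P6=31
Finish order: P4 → P3 → P2 → P5 → P1 → P6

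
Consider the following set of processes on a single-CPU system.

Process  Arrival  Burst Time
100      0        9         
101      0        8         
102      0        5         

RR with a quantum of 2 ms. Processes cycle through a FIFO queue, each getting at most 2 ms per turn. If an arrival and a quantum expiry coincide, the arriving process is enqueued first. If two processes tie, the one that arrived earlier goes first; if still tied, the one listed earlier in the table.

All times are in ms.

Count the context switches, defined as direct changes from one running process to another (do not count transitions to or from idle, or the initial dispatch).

11

Timeline: | 100 0-2 | 101 2-4 | 102 4-6 | 100 6-8 | 101 8-10 | 102 10-12 | 100 12-14 | 101 14-16 | 102 16-17 | 100 17-19 | 101 19-21 | 100 21-22 |
Completion: 100=22  101=21  102=17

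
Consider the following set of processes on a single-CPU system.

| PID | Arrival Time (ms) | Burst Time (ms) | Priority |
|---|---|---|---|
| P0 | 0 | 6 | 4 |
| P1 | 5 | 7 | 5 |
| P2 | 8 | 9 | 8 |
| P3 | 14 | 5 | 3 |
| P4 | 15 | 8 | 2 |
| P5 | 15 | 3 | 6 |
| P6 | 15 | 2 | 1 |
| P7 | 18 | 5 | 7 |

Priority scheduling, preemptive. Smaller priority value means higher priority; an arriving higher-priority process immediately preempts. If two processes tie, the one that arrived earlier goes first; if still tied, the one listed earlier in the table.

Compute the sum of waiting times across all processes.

69

Schedule: | P0 0-6 | P1 6-13 | P2 13-14 | P3 14-15 | P6 15-17 | P4 17-25 | P3 25-29 | P5 29-32 | P7 32-37 | P2 37-45 |
Completion: P0=6  P1=13  P2=45  P3=29  P4=25  P5=32  P6=17  P7=37
Turnaround (C−A): P0=6  P1=8  P2=37  P3=15  P4=10  P5=17  P6=2  P7=19
Waiting = turnaround − burst: P0=0, P1=1, P2=28, P3=10, P4=2, P5=14, P6=0, P7=14
Total waiting = 0 + 1 + 28 + 10 + 2 + 14 + 0 + 14 = 69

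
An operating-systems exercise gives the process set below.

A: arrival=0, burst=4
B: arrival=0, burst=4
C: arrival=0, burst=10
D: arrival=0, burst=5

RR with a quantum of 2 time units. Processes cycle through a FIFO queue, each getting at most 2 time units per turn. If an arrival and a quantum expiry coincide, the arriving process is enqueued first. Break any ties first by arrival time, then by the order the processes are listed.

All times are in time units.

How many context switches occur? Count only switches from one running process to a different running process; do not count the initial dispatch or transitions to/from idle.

10

Timeline: | A 0-2 | B 2-4 | C 4-6 | D 6-8 | A 8-10 | B 10-12 | C 12-14 | D 14-16 | C 16-18 | D 18-19 | C 19-23 |
Completion: A=10  B=12  C=23  D=19
Turnaround (C−A): A=10  B=12  C=23  D=19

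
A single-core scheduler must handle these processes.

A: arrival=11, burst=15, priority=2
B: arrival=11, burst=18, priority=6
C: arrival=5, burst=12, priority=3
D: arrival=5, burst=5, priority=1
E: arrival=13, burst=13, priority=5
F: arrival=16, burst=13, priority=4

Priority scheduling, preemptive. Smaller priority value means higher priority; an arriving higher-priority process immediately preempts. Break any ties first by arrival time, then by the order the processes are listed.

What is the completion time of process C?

37

Schedule: | idle 0-5 | D 5-10 | C 10-11 | A 11-26 | C 26-37 | F 37-50 | E 50-63 | B 63-81 |
Completion: A=26  B=81  C=37  D=10  E=63  F=50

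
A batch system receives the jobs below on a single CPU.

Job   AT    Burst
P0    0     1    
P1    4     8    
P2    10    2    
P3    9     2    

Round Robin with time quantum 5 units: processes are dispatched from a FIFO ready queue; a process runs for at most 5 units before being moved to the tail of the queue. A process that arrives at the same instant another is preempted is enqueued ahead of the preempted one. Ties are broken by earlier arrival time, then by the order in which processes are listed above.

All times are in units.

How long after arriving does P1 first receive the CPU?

Schedule: | P0 0-1 | idle 1-4 | P1 4-9 | P3 9-11 | P1 11-14 | P2 14-16 |
Completion: P0=1  P1=14  P2=16  P3=11
Turnaround (C−A): P0=1  P1=10  P2=6  P3=2
Response(P1) = first start − arrival = 4 − 4 = 0

0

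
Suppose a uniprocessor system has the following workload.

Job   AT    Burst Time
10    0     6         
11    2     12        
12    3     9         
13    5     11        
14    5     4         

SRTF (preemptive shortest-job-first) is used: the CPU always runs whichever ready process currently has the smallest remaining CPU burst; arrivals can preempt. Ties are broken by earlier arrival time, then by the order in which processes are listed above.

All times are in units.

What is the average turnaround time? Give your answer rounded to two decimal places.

Schedule: | 10 0-6 | 14 6-10 | 12 10-19 | 13 19-30 | 11 30-42 |
Completion: 10=6  11=42  12=19  13=30  14=10
Turnaround (C−A): 10=6  11=40  12=16  13=25  14=5
Turnaround times: 10=6, 11=40, 12=16, 13=25, 14=5
Average turnaround = (6+40+16+25+5) / 5 = 92/5 = 18.40

18.40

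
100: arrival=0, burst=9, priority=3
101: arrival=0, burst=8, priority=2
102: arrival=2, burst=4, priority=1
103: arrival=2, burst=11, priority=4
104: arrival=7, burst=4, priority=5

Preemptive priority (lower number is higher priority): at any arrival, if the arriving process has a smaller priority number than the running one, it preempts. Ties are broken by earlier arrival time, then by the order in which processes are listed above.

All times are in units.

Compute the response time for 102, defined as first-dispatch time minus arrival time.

0

Schedule: | 101 0-2 | 102 2-6 | 101 6-12 | 100 12-21 | 103 21-32 | 104 32-36 |
Completion: 100=21  101=12  102=6  103=32  104=36
Turnaround (C−A): 100=21  101=12  102=4  103=30  104=29
Response(102) = first start − arrival = 2 − 2 = 0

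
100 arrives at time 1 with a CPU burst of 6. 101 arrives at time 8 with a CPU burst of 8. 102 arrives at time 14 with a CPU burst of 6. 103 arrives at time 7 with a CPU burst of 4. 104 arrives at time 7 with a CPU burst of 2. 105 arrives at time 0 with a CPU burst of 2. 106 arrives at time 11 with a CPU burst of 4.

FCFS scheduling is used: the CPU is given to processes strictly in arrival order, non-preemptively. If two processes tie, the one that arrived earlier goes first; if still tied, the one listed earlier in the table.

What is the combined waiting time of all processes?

Timeline: | 105 0-2 | 100 2-8 | 103 8-12 | 104 12-14 | 101 14-22 | 106 22-26 | 102 26-32 |
Completion: 100=8  101=22  102=32  103=12  104=14  105=2  106=26
Turnaround (C−A): 100=7  101=14  102=18  103=5  104=7  105=2  106=15
Waiting = turnaround − burst: 100=1, 101=6, 102=12, 103=1, 104=5, 105=0, 106=11
Total waiting = 1 + 6 + 12 + 1 + 5 + 0 + 11 = 36

36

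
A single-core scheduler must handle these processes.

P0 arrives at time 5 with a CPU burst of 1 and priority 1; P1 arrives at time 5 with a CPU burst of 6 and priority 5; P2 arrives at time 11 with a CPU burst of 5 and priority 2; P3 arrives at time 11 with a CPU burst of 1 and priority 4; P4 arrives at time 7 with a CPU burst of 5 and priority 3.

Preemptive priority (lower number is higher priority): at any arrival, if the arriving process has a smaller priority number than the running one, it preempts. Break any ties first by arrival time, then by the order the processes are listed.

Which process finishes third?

P4

Gantt: | idle 0-5 | P0 5-6 | P1 6-7 | P4 7-11 | P2 11-16 | P4 16-17 | P3 17-18 | P1 18-23 |
Completion: P0=6  P1=23  P2=16  P3=18  P4=17
Turnaround (C−A): P0=1  P1=18  P2=5  P3=7  P4=10
Finish order: P0 → P2 → P4 → P3 → P1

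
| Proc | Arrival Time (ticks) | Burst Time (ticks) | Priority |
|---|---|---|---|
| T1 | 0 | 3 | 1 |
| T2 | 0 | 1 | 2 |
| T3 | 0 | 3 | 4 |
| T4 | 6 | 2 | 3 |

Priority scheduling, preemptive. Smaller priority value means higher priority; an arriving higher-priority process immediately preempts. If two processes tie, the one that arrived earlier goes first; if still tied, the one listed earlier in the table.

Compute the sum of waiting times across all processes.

Schedule: | T1 0-3 | T2 3-4 | T3 4-6 | T4 6-8 | T3 8-9 |
Completion: T1=3  T2=4  T3=9  T4=8
Turnaround (C−A): T1=3  T2=4  T3=9  T4=2
Waiting = turnaround − burst: T1=0, T2=3, T3=6, T4=0
Total waiting = 0 + 3 + 6 + 0 = 9

9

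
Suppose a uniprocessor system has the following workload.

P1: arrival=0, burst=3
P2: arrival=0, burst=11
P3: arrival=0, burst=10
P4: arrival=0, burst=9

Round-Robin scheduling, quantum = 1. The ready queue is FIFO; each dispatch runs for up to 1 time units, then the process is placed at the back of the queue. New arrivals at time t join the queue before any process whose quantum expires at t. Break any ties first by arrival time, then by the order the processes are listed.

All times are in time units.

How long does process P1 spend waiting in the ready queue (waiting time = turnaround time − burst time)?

Schedule: | P1 0-1 | P2 1-2 | P3 2-3 | P4 3-4 | P1 4-5 | P2 5-6 | P3 6-7 | P4 7-8 | P1 8-9 | P2 9-10 | P3 10-11 | P4 11-12 | P2 12-13 | P3 13-14 | P4 14-15 | P2 15-16 | P3 16-17 | P4 17-18 | P2 18-19 | P3 19-20 | P4 20-21 | P2 21-22 | P3 22-23 | P4 23-24 | P2 24-25 | P3 25-26 | P4 26-27 | P2 27-28 | P3 28-29 | P4 29-30 | P2 30-31 | P3 31-32 | P2 32-33 |
Completion: P1=9  P2=33  P3=32  P4=30
Turnaround (C−A): P1=9  P2=33  P3=32  P4=30
Waiting(P1) = turnaround − burst = 9 − 3 = 6

6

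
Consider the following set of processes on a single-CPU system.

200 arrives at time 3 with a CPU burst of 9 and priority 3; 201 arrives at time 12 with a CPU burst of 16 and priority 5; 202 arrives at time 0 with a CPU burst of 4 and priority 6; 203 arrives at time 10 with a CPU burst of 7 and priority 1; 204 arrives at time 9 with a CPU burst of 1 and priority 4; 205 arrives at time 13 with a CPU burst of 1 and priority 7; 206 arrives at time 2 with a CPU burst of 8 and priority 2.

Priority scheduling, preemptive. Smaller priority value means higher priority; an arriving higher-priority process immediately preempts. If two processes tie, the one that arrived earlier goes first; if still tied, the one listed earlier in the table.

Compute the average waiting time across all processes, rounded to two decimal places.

Gantt: | 202 0-2 | 206 2-10 | 203 10-17 | 200 17-26 | 204 26-27 | 201 27-43 | 202 43-45 | 205 45-46 |
Completion: 200=26  201=43  202=45  203=17  204=27  205=46  206=10
Waiting times: 200=14, 201=15, 202=41, 203=0, 204=17, 205=32, 206=0
Average waiting = (14+15+41+0+17+32+0) / 7 = 119/7 = 17.00

17.00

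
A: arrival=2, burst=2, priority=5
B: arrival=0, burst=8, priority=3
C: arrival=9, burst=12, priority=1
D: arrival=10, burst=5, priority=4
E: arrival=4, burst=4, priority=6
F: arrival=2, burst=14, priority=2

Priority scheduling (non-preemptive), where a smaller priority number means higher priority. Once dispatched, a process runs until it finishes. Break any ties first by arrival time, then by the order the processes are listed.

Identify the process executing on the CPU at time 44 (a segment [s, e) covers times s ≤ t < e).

E

Timeline: | B 0-8 | F 8-22 | C 22-34 | D 34-39 | A 39-41 | E 41-45 |
Completion: A=41  B=8  C=34  D=39  E=45  F=22
Turnaround (C−A): A=39  B=8  C=25  D=29  E=41  F=20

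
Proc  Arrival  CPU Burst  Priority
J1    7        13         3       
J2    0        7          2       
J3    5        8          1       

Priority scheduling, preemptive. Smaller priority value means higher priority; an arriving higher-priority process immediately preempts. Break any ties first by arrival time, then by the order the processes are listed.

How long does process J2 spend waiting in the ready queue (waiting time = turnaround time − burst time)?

8

Schedule: | J2 0-5 | J3 5-13 | J2 13-15 | J1 15-28 |
Completion: J1=28  J2=15  J3=13
Waiting(J2) = turnaround − burst = 15 − 7 = 8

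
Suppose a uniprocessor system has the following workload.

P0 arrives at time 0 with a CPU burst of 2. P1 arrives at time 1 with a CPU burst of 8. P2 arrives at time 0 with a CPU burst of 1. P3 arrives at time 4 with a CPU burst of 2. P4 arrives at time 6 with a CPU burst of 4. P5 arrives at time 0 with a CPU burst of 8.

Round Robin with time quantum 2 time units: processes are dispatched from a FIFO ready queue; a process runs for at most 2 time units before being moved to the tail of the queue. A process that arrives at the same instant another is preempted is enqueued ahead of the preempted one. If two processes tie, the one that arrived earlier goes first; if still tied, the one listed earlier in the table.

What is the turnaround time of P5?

Gantt: | P0 0-2 | P2 2-3 | P5 3-5 | P1 5-7 | P3 7-9 | P5 9-11 | P4 11-13 | P1 13-15 | P5 15-17 | P4 17-19 | P1 19-21 | P5 21-23 | P1 23-25 |
Completion: P0=2  P1=25  P2=3  P3=9  P4=19  P5=23
Turnaround (C−A): P0=2  P1=24  P2=3  P3=5  P4=13  P5=23
Turnaround(P5) = completion − arrival = 23 − 0 = 23

23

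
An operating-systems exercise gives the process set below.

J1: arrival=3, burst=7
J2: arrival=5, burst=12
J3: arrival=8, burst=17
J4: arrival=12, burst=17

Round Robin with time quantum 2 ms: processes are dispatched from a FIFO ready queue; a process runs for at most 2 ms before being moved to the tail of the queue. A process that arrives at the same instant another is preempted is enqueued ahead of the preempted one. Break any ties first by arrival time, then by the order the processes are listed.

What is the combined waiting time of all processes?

Timeline: | idle 0-3 | J1 3-5 | J2 5-7 | J1 7-9 | J2 9-11 | J3 11-13 | J1 13-15 | J2 15-17 | J4 17-19 | J3 19-21 | J1 21-22 | J2 22-24 | J4 24-26 | J3 26-28 | J2 28-30 | J4 30-32 | J3 32-34 | J2 34-36 | J4 36-38 | J3 38-40 | J4 40-42 | J3 42-44 | J4 44-46 | J3 46-48 | J4 48-50 | J3 50-52 | J4 52-54 | J3 54-55 | J4 55-56 |
Completion: J1=22  J2=36  J3=55  J4=56
Waiting = turnaround − burst: J1=12, J2=19, J3=30, J4=27
Total waiting = 12 + 19 + 30 + 27 = 88

88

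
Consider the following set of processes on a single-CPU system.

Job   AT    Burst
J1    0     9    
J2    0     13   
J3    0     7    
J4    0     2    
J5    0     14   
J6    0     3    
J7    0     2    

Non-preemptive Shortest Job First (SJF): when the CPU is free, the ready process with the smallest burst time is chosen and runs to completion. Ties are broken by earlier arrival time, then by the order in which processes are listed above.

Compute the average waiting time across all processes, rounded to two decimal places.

12.29

Schedule: | J4 0-2 | J7 2-4 | J6 4-7 | J3 7-14 | J1 14-23 | J2 23-36 | J5 36-50 |
Completion: J1=23  J2=36  J3=14  J4=2  J5=50  J6=7  J7=4
Waiting times: J1=14, J2=23, J3=7, J4=0, J5=36, J6=4, J7=2
Average waiting = (14+23+7+0+36+4+2) / 7 = 86/7 = 12.29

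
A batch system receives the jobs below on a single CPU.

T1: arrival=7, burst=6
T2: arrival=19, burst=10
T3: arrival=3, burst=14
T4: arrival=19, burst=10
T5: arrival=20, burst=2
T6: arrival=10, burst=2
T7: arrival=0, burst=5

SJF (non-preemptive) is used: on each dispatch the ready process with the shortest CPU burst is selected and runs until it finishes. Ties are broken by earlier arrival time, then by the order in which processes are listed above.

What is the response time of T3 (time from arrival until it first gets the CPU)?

2

Timeline: | T7 0-5 | T3 5-19 | T6 19-21 | T5 21-23 | T1 23-29 | T2 29-39 | T4 39-49 |
Completion: T1=29  T2=39  T3=19  T4=49  T5=23  T6=21  T7=5
Turnaround (C−A): T1=22  T2=20  T3=16  T4=30  T5=3  T6=11  T7=5
Response(T3) = first start − arrival = 5 − 3 = 2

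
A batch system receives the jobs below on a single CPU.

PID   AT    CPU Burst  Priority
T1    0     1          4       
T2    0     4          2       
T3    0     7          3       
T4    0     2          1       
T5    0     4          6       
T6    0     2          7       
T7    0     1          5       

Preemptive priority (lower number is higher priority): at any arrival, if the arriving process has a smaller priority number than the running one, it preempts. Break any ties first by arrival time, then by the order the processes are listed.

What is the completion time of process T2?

Schedule: | T4 0-2 | T2 2-6 | T3 6-13 | T1 13-14 | T7 14-15 | T5 15-19 | T6 19-21 |
Completion: T1=14  T2=6  T3=13  T4=2  T5=19  T6=21  T7=15
Turnaround (C−A): T1=14  T2=6  T3=13  T4=2  T5=19  T6=21  T7=15

6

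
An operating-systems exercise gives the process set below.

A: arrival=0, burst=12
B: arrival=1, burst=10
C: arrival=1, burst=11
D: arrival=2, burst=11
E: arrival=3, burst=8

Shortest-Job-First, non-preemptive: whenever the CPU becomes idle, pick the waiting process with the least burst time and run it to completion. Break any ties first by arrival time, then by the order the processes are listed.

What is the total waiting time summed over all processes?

96

Timeline: | A 0-12 | E 12-20 | B 20-30 | C 30-41 | D 41-52 |
Completion: A=12  B=30  C=41  D=52  E=20
Turnaround (C−A): A=12  B=29  C=40  D=50  E=17
Waiting = turnaround − burst: A=0, B=19, C=29, D=39, E=9
Total waiting = 0 + 19 + 29 + 39 + 9 = 96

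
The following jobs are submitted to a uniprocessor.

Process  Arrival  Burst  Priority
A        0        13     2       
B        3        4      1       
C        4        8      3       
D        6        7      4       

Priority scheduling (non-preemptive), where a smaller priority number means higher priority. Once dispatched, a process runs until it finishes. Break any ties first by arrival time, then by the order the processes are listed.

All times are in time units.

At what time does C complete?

25

Gantt: | A 0-13 | B 13-17 | C 17-25 | D 25-32 |
Completion: A=13  B=17  C=25  D=32
Turnaround (C−A): A=13  B=14  C=21  D=26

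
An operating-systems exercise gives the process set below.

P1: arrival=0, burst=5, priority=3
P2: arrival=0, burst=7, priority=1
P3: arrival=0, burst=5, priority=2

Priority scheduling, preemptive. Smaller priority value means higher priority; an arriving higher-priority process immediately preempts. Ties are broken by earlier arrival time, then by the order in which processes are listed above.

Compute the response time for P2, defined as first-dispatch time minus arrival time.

0

Gantt: | P2 0-7 | P3 7-12 | P1 12-17 |
Completion: P1=17  P2=7  P3=12
Response(P2) = first start − arrival = 0 − 0 = 0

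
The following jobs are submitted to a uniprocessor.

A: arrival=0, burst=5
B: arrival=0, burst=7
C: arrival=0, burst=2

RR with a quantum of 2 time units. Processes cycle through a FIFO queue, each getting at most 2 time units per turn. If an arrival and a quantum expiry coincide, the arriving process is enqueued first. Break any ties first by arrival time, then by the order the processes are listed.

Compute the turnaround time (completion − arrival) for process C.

6

Gantt: | A 0-2 | B 2-4 | C 4-6 | A 6-8 | B 8-10 | A 10-11 | B 11-14 |
Completion: A=11  B=14  C=6
Turnaround(C) = completion − arrival = 6 − 0 = 6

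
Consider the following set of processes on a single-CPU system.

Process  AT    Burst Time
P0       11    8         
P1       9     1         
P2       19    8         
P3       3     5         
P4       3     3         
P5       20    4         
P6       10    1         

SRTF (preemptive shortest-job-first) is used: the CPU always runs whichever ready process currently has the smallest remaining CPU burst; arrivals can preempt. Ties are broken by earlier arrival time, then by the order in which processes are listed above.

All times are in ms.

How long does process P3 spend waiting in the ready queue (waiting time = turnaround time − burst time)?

5

Gantt: | idle 0-3 | P4 3-6 | P3 6-9 | P1 9-10 | P6 10-11 | P3 11-13 | P0 13-21 | P5 21-25 | P2 25-33 |
Completion: P0=21  P1=10  P2=33  P3=13  P4=6  P5=25  P6=11
Waiting(P3) = turnaround − burst = 10 − 5 = 5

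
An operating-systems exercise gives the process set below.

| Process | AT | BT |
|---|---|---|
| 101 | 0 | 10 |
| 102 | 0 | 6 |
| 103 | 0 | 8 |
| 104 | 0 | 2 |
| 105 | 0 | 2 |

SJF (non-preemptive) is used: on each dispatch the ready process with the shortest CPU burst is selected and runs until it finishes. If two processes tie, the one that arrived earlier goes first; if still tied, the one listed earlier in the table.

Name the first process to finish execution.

Timeline: | 104 0-2 | 105 2-4 | 102 4-10 | 103 10-18 | 101 18-28 |
Completion: 101=28  102=10  103=18  104=2  105=4
Turnaround (C−A): 101=28  102=10  103=18  104=2  105=4
Finish order: 104 → 105 → 102 → 103 → 101

104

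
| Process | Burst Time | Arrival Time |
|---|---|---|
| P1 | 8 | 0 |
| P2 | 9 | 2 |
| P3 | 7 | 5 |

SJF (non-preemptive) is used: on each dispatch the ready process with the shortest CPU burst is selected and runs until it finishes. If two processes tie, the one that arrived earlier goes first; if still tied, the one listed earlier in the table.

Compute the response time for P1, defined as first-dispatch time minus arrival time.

0

Timeline: | P1 0-8 | P3 8-15 | P2 15-24 |
Completion: P1=8  P2=24  P3=15
Response(P1) = first start − arrival = 0 − 0 = 0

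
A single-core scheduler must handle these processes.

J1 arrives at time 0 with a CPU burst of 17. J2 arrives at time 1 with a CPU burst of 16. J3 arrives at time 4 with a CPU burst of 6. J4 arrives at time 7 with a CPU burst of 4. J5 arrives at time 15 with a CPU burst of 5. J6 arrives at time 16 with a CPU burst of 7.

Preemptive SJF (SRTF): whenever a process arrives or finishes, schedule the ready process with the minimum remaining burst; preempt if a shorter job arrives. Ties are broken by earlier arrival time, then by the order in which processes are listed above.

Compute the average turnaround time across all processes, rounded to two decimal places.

20.33

Schedule: | J1 0-4 | J3 4-10 | J4 10-14 | J1 14-15 | J5 15-20 | J6 20-27 | J1 27-39 | J2 39-55 |
Completion: J1=39  J2=55  J3=10  J4=14  J5=20  J6=27
Turnaround times: J1=39, J2=54, J3=6, J4=7, J5=5, J6=11
Average turnaround = (39+54+6+7+5+11) / 6 = 122/6 = 20.33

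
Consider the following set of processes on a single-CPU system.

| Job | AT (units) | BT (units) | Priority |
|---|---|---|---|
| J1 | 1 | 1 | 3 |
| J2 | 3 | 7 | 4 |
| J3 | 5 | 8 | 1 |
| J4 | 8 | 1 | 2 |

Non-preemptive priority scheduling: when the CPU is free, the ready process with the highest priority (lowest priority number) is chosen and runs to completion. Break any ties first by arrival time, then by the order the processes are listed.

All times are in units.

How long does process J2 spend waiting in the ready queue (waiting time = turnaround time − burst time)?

0

Timeline: | idle 0-1 | J1 1-2 | idle 2-3 | J2 3-10 | J3 10-18 | J4 18-19 |
Completion: J1=2  J2=10  J3=18  J4=19
Waiting(J2) = turnaround − burst = 7 − 7 = 0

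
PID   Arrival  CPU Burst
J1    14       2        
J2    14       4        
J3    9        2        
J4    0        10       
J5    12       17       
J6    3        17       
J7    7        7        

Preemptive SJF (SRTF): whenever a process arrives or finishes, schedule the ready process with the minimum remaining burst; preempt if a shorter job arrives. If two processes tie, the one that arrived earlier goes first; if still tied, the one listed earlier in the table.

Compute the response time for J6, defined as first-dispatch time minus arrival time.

Schedule: | J4 0-10 | J3 10-12 | J7 12-14 | J1 14-16 | J2 16-20 | J7 20-25 | J6 25-42 | J5 42-59 |
Completion: J1=16  J2=20  J3=12  J4=10  J5=59  J6=42  J7=25
Response(J6) = first start − arrival = 25 − 3 = 22

22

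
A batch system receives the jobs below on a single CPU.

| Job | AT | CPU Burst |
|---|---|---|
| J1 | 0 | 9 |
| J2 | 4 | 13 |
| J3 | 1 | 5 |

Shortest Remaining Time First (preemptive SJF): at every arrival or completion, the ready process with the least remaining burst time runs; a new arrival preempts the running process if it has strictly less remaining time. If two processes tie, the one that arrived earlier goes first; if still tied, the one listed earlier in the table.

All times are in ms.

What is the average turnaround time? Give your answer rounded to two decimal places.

Gantt: | J1 0-1 | J3 1-6 | J1 6-14 | J2 14-27 |
Completion: J1=14  J2=27  J3=6
Turnaround (C−A): J1=14  J2=23  J3=5
Turnaround times: J1=14, J2=23, J3=5
Average turnaround = (14+23+5) / 3 = 42/3 = 14.00

14.00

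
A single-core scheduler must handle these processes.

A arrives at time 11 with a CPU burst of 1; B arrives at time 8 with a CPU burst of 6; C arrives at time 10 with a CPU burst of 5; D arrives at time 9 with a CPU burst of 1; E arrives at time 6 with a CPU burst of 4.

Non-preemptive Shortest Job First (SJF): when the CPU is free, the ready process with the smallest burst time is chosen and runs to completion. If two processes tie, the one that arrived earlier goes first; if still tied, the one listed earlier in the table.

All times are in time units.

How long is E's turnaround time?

4

Gantt: | idle 0-6 | E 6-10 | D 10-11 | A 11-12 | C 12-17 | B 17-23 |
Completion: A=12  B=23  C=17  D=11  E=10
Turnaround (C−A): A=1  B=15  C=7  D=2  E=4
Turnaround(E) = completion − arrival = 10 − 6 = 4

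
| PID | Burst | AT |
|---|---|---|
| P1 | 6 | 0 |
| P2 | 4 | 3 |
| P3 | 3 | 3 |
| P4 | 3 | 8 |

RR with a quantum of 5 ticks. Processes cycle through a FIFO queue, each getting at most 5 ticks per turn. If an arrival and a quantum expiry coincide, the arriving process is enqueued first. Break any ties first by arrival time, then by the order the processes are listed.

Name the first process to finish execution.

P2

Timeline: | P1 0-5 | P2 5-9 | P3 9-12 | P1 12-13 | P4 13-16 |
Completion: P1=13  P2=9  P3=12  P4=16
Turnaround (C−A): P1=13  P2=6  P3=9  P4=8
Finish order: P2 → P3 → P1 → P4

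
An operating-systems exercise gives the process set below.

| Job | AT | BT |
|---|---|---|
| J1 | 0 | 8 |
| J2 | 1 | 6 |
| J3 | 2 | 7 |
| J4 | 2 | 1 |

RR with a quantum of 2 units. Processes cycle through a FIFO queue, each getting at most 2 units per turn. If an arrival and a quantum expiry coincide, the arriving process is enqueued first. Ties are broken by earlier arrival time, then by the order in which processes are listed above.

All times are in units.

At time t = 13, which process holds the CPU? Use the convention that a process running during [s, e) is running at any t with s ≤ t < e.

Schedule: | J1 0-2 | J2 2-4 | J3 4-6 | J4 6-7 | J1 7-9 | J2 9-11 | J3 11-13 | J1 13-15 | J2 15-17 | J3 17-19 | J1 19-21 | J3 21-22 |
Completion: J1=21  J2=17  J3=22  J4=7

J1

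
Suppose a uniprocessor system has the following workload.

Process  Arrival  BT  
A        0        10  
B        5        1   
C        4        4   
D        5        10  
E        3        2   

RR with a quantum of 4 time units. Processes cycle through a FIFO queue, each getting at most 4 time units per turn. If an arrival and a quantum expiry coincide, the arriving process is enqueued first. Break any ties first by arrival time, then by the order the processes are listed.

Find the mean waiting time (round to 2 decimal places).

Timeline: | A 0-4 | E 4-6 | C 6-10 | A 10-14 | B 14-15 | D 15-19 | A 19-21 | D 21-27 |
Completion: A=21  B=15  C=10  D=27  E=6
Turnaround (C−A): A=21  B=10  C=6  D=22  E=3
Waiting times: A=11, B=9, C=2, D=12, E=1
Average waiting = (11+9+2+12+1) / 5 = 35/5 = 7.00

7.00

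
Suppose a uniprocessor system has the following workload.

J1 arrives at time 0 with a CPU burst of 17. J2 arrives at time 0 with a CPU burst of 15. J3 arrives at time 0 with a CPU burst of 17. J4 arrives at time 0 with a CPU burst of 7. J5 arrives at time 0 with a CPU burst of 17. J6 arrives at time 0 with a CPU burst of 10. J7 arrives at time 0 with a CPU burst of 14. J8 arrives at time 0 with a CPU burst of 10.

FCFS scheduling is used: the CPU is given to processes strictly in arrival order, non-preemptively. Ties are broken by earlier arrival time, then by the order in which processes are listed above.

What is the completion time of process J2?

32

Schedule: | J1 0-17 | J2 17-32 | J3 32-49 | J4 49-56 | J5 56-73 | J6 73-83 | J7 83-97 | J8 97-107 |
Completion: J1=17  J2=32  J3=49  J4=56  J5=73  J6=83  J7=97  J8=107
Turnaround (C−A): J1=17  J2=32  J3=49  J4=56  J5=73  J6=83  J7=97  J8=107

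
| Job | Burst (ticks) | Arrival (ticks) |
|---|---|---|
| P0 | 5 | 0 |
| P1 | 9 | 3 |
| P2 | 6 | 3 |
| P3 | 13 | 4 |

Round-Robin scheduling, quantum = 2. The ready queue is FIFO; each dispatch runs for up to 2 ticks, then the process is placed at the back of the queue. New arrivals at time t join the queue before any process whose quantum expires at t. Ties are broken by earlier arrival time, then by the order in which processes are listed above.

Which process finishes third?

Gantt: | P0 0-4 | P1 4-6 | P2 6-8 | P3 8-10 | P0 10-11 | P1 11-13 | P2 13-15 | P3 15-17 | P1 17-19 | P2 19-21 | P3 21-23 | P1 23-25 | P3 25-27 | P1 27-28 | P3 28-33 |
Completion: P0=11  P1=28  P2=21  P3=33
Finish order: P0 → P2 → P1 → P3

P1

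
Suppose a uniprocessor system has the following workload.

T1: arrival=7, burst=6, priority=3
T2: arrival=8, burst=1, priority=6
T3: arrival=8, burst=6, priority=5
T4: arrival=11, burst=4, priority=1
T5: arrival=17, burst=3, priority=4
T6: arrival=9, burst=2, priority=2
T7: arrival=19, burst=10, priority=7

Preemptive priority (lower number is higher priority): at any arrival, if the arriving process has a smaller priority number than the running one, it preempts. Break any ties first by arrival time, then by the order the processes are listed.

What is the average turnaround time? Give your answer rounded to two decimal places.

12.00

Gantt: | idle 0-7 | T1 7-9 | T6 9-11 | T4 11-15 | T1 15-19 | T5 19-22 | T3 22-28 | T2 28-29 | T7 29-39 |
Completion: T1=19  T2=29  T3=28  T4=15  T5=22  T6=11  T7=39
Turnaround times: T1=12, T2=21, T3=20, T4=4, T5=5, T6=2, T7=20
Average turnaround = (12+21+20+4+5+2+20) / 7 = 84/7 = 12.00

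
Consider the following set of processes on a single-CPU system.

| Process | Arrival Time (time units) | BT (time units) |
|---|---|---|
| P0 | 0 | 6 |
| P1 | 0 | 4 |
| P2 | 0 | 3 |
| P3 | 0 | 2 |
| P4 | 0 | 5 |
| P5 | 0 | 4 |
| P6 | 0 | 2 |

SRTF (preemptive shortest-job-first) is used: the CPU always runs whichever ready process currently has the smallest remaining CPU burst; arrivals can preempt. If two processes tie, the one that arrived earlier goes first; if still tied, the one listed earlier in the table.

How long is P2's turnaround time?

7

Schedule: | P3 0-2 | P6 2-4 | P2 4-7 | P1 7-11 | P5 11-15 | P4 15-20 | P0 20-26 |
Completion: P0=26  P1=11  P2=7  P3=2  P4=20  P5=15  P6=4
Turnaround(P2) = completion − arrival = 7 − 0 = 7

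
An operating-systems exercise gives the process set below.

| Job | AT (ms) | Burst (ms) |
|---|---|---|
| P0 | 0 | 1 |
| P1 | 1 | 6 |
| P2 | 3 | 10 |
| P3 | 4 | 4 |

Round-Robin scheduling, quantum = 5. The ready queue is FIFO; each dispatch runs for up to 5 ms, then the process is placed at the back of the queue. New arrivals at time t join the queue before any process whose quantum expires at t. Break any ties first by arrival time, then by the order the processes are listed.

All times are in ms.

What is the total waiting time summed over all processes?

Timeline: | P0 0-1 | P1 1-6 | P2 6-11 | P3 11-15 | P1 15-16 | P2 16-21 |
Completion: P0=1  P1=16  P2=21  P3=15
Waiting = turnaround − burst: P0=0, P1=9, P2=8, P3=7
Total waiting = 0 + 9 + 8 + 7 = 24

24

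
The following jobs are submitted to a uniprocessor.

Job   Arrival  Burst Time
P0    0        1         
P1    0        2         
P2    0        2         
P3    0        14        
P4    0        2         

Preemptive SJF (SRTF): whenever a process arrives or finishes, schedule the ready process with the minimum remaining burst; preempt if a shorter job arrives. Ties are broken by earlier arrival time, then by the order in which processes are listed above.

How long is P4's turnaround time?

Schedule: | P0 0-1 | P1 1-3 | P2 3-5 | P4 5-7 | P3 7-21 |
Completion: P0=1  P1=3  P2=5  P3=21  P4=7
Turnaround (C−A): P0=1  P1=3  P2=5  P3=21  P4=7
Turnaround(P4) = completion − arrival = 7 − 0 = 7

7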